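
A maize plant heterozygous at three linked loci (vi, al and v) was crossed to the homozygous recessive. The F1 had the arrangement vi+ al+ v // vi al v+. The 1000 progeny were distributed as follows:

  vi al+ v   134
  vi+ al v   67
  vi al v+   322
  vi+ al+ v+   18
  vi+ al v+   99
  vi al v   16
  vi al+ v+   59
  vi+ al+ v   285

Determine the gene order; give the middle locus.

The two rarest classes, vi+ al+ v+ and vi al v, are the double crossovers. Comparing them with the parentals, only the v allele has switched, so v is the middle locus and the order is al – v – vi.

v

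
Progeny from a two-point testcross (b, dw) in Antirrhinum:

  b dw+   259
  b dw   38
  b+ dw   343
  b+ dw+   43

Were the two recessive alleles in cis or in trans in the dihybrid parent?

The two most frequent classes are b+ dw (343) and b dw+ (259); these are the parental (non-recombinant) types.
So the F1 carried b+ dw on one chromosome and b dw+ on the other — the recessive alleles are on opposite chromosomes (trans / repulsion).

trans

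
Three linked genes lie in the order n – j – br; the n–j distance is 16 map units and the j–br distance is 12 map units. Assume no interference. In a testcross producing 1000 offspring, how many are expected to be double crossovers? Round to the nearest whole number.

19

Map distances give recombination frequencies of 0.160 and 0.120 for the two intervals.
With no interference, expected double-crossover frequency = 0.160 × 0.120 = 0.01920.
Expected number = 0.01920 × 1000 = 19.20 ≈ 19.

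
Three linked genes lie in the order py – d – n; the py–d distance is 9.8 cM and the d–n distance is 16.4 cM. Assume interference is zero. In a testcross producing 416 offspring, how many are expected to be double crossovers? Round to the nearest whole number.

Map distances give recombination frequencies of 0.098 and 0.164 for the two intervals.
With no interference, expected double-crossover frequency = 0.098 × 0.164 = 0.01607.
Expected number = 0.01607 × 416 = 6.69 ≈ 7.

7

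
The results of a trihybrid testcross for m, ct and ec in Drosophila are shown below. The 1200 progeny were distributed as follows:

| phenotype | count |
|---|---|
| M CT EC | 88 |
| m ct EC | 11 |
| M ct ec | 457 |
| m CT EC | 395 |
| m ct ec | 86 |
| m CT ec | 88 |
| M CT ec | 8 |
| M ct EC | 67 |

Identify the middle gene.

The two most frequent reciprocal classes, M ct ec and m CT EC, are the parental types, so the F1 was M ct ec / m CT EC.
The two rarest classes, M CT ec and m ct EC, are the double crossovers. Comparing them with the parentals, only the ct allele has switched, so ct is the middle locus and the order is m – ct – ec.

ct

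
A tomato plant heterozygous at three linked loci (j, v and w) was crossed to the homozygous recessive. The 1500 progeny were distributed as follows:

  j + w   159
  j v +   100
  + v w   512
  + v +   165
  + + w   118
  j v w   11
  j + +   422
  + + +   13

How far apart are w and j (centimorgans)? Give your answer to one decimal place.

The two most frequent reciprocal classes, j + + and + v w, are the parental types, so the F1 was j + + / + v w.
The two rarest classes, + + + and j v w, are the double crossovers. Comparing them with the parentals, only the j allele has switched, so j is the middle locus and the order is v – j – w.
Crossovers in the j–w interval produce the single-crossover classes j + w and + v + (159 + 165 = 324) plus the double crossovers (24).
RF(j–w) = (324 + 24) / 1500 = 348/1500 = 0.2320 → 23.2 centimorgans.

23.2 centimorgans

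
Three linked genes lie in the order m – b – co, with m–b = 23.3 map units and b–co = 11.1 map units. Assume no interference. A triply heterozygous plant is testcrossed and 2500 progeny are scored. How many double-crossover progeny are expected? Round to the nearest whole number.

65

Map distances give recombination frequencies of 0.233 and 0.111 for the two intervals.
With no interference, expected double-crossover frequency = 0.233 × 0.111 = 0.02586.
Expected number = 0.02586 × 2500 = 64.66 ≈ 65.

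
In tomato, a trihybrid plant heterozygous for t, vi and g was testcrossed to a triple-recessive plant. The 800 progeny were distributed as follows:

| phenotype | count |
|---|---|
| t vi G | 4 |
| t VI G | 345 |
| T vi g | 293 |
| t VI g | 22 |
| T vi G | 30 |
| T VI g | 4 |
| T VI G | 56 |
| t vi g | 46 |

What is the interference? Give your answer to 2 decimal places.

The two most frequent reciprocal classes, T vi g and t VI G, are the parental types, so the F1 was T vi g / t VI G.
The two rarest classes, T VI g and t vi G, are the double crossovers. Comparing them with the parentals, only the vi allele has switched, so vi is the middle locus and the order is g – vi – t.
g–vi: (52 + 8)/800 = 0.0750; vi–t: (102 + 8)/800 = 0.1375.
Expected DCO frequency = 0.0750 × 0.1375 ≈ 0.01031; observed = 8/800 ≈ 0.01000.
Coefficient of coincidence = 0.01000/0.01031 ≈ 0.97; interference = 1 − 0.97 = 0.03.

0.03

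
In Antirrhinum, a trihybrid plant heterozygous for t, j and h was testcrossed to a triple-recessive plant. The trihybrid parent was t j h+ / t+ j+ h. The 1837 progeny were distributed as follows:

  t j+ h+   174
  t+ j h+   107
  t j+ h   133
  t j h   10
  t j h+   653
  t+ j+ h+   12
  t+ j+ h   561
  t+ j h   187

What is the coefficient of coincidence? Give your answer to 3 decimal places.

The two rarest classes, t j h and t+ j+ h+, are the double crossovers. Comparing them with the parentals, only the h allele has switched, so h is the middle locus and the order is t – h – j.
t–h: (240 + 22)/1837 = 0.1426; h–j: (361 + 22)/1837 = 0.2085.
Expected DCO frequency = 0.1426 × 0.2085 ≈ 0.02973; observed = 22/1837 ≈ 0.01198.
Coefficient of coincidence = 0.01198/0.02973 ≈ 0.403.

0.403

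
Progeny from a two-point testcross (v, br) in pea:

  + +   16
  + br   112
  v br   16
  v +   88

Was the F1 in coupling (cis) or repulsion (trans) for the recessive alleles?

The two most frequent classes are + br (112) and v + (88); these are the parental (non-recombinant) types.
So the F1 carried + br on one chromosome and v + on the other — the recessive alleles are on opposite chromosomes (trans / repulsion).

trans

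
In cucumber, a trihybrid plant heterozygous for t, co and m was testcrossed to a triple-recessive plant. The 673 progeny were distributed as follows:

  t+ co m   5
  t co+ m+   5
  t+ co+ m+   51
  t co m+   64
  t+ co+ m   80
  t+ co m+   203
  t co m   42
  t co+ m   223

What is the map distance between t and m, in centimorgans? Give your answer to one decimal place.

22.9 centimorgans

The two most frequent reciprocal classes, t co+ m and t+ co m+, are the parental types, so the F1 was t co+ m / t+ co m+.
The two rarest classes, t co+ m+ and t+ co m, are the double crossovers. Comparing them with the parentals, only the m allele has switched, so m is the middle locus and the order is t – m – co.
Crossovers in the t–m interval produce the single-crossover classes t+ co+ m and t co m+ (80 + 64 = 144) plus the double crossovers (10).
RF(t–m) = (144 + 10) / 673 = 154/673 = 0.2288 → 22.9 centimorgans.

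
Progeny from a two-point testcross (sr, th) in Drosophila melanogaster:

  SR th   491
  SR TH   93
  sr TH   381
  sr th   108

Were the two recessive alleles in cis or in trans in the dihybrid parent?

The two most frequent classes are SR th (491) and sr TH (381); these are the parental (non-recombinant) types.
So the F1 carried SR th on one chromosome and sr TH on the other — the recessive alleles are on opposite chromosomes (trans / repulsion).

trans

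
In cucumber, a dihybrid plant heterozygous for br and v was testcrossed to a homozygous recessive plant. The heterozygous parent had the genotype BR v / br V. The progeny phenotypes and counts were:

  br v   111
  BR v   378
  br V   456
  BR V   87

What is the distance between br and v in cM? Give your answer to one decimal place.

19.2 cM

The recombinant classes are BR V and br v: 87 + 111 = 198.
Recombination frequency = 198/1032 = 0.1919 ≈ 19.2%, i.e. 19.2 cM.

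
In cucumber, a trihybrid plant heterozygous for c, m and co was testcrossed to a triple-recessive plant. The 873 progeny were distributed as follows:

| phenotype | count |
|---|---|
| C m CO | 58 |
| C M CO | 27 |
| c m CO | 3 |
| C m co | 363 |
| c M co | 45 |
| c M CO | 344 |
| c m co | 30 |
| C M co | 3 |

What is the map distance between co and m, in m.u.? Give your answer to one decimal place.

The two most frequent reciprocal classes, C m co and c M CO, are the parental types, so the F1 was C m co / c M CO.
The two rarest classes, C M co and c m CO, are the double crossovers. Comparing them with the parentals, only the m allele has switched, so m is the middle locus and the order is co – m – c.
Crossovers in the co–m interval produce the single-crossover classes C m CO and c M co (58 + 45 = 103) plus the double crossovers (6).
RF(co–m) = (103 + 6) / 873 = 109/873 = 0.1249 → 12.5 m.u.

12.5 m.u.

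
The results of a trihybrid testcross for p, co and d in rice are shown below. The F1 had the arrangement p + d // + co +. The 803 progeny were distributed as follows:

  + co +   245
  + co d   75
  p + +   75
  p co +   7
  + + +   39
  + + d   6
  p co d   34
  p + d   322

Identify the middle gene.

p

The two rarest classes, + + d and p co +, are the double crossovers. Comparing them with the parentals, only the p allele has switched, so p is the middle locus and the order is co – p – d.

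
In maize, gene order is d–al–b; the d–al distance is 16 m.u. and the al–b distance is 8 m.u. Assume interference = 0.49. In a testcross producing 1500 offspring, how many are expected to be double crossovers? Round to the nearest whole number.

Map distances give recombination frequencies of 0.160 and 0.080 for the two intervals.
With interference 0.49 (so coincidence = 0.51), expected double-crossover frequency = 0.160 × 0.080 × 0.51 = 0.00653.
Expected number = 0.00653 × 1500 = 9.79 ≈ 10.

10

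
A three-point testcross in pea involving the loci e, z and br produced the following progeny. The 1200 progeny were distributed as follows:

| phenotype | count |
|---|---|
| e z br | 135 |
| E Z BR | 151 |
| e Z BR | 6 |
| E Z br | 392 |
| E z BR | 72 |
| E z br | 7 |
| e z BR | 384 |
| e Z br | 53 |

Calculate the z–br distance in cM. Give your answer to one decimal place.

24.9 cM

The two most frequent reciprocal classes, E Z br and e z BR, are the parental types, so the F1 was E Z br / e z BR.
The two rarest classes, E z br and e Z BR, are the double crossovers. Comparing them with the parentals, only the z allele has switched, so z is the middle locus and the order is br – z – e.
Crossovers in the br–z interval produce the single-crossover classes E Z BR and e z br (151 + 135 = 286) plus the double crossovers (13).
RF(br–z) = (286 + 13) / 1200 = 299/1200 = 0.2492 → 24.9 cM.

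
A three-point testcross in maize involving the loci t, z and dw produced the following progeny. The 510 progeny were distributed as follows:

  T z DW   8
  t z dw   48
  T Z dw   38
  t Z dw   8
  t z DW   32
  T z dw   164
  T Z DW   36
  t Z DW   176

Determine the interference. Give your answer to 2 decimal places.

The two most frequent reciprocal classes, t Z DW and T z dw, are the parental types, so the F1 was t Z DW / T z dw.
The two rarest classes, t Z dw and T z DW, are the double crossovers. Comparing them with the parentals, only the dw allele has switched, so dw is the middle locus and the order is z – dw – t.
z–dw: (70 + 16)/510 = 0.1686; dw–t: (84 + 16)/510 = 0.1961.
Expected DCO frequency = 0.1686 × 0.1961 ≈ 0.03306; observed = 16/510 ≈ 0.03137.
Coefficient of coincidence = 0.03137/0.03306 ≈ 0.95; interference = 1 − 0.95 = 0.05.

0.05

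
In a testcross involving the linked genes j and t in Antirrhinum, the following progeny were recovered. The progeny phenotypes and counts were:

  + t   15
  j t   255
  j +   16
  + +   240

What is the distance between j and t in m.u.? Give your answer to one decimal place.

5.9 m.u.

The two most frequent classes, + + (240) and j t (255), are the parental types, so the F1 was + + / j t.
The recombinant classes are + t and j +: 15 + 16 = 31.
Recombination frequency = 31/526 = 0.0589 ≈ 5.9%, i.e. 5.9 m.u.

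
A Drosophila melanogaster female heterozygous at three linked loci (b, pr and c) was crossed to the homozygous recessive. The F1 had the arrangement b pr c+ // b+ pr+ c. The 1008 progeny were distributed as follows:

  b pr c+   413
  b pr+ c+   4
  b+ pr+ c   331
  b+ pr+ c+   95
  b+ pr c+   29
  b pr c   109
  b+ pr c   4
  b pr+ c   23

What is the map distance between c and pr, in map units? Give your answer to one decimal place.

21.0 map units

The two rarest classes, b pr+ c+ and b+ pr c, are the double crossovers. Comparing them with the parentals, only the pr allele has switched, so pr is the middle locus and the order is b – pr – c.
Crossovers in the pr–c interval produce the single-crossover classes b pr c and b+ pr+ c+ (109 + 95 = 204) plus the double crossovers (8).
RF(pr–c) = (204 + 8) / 1008 = 212/1008 = 0.2103 → 21.0 map units.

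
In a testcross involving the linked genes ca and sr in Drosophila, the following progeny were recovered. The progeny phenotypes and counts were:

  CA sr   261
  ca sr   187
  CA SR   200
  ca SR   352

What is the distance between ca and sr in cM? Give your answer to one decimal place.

38.7 cM

The two most frequent classes, CA sr (261) and ca SR (352), are the parental types, so the F1 was CA sr / ca SR.
The recombinant classes are CA SR and ca sr: 200 + 187 = 387.
Recombination frequency = 387/1000 = 0.3870 ≈ 38.7%, i.e. 38.7 cM.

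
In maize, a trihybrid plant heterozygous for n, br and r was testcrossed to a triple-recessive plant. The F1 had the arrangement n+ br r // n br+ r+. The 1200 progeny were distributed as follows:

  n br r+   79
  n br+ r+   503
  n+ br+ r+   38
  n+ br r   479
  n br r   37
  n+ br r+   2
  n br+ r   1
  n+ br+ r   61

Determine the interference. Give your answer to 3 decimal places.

0.677

The two rarest classes, n+ br r+ and n br+ r, are the double crossovers. Comparing them with the parentals, only the r allele has switched, so r is the middle locus and the order is n – r – br.
n–r: (75 + 3)/1200 = 0.0650; r–br: (140 + 3)/1200 = 0.1192.
Expected DCO frequency = 0.0650 × 0.1192 ≈ 0.00775; observed = 3/1200 ≈ 0.00250.
Coefficient of coincidence = 0.00250/0.00775 ≈ 0.323; interference = 1 − 0.323 = 0.677.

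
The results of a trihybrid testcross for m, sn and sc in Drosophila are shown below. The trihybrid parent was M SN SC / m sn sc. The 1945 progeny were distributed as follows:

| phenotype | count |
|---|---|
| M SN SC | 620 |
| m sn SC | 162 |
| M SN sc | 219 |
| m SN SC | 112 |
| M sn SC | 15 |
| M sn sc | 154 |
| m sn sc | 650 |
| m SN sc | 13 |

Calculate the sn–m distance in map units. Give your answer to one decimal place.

The two rarest classes, M sn SC and m SN sc, are the double crossovers. Comparing them with the parentals, only the sn allele has switched, so sn is the middle locus and the order is sc – sn – m.
Crossovers in the sn–m interval produce the single-crossover classes m SN SC and M sn sc (112 + 154 = 266) plus the double crossovers (28).
RF(sn–m) = (266 + 28) / 1945 = 294/1945 = 0.1512 → 15.1 map units.

15.1 map units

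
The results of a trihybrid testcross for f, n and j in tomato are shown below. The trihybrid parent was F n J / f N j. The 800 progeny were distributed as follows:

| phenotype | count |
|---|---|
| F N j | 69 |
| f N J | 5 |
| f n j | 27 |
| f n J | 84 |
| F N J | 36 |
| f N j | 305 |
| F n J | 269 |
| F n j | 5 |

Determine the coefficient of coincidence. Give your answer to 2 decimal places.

0.67

The two rarest classes, F n j and f N J, are the double crossovers. Comparing them with the parentals, only the j allele has switched, so j is the middle locus and the order is n – j – f.
n–j: (63 + 10)/800 = 0.0912; j–f: (153 + 10)/800 = 0.2037.
Expected DCO frequency = 0.0912 × 0.2037 ≈ 0.01858; observed = 10/800 ≈ 0.01250.
Coefficient of coincidence = 0.01250/0.01858 ≈ 0.67.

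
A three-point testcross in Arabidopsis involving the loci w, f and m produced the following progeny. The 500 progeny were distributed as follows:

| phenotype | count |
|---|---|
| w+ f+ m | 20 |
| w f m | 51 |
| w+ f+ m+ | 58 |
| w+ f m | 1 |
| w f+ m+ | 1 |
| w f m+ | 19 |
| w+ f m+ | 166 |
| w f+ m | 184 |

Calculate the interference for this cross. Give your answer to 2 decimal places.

0.78

The two most frequent reciprocal classes, w f+ m and w+ f m+, are the parental types, so the F1 was w f+ m / w+ f m+.
The two rarest classes, w f+ m+ and w+ f m, are the double crossovers. Comparing them with the parentals, only the m allele has switched, so m is the middle locus and the order is w – m – f.
w–m: (39 + 2)/500 = 0.0820; m–f: (109 + 2)/500 = 0.2220.
Expected DCO frequency = 0.0820 × 0.2220 ≈ 0.01820; observed = 2/500 ≈ 0.00400.
Coefficient of coincidence = 0.00400/0.01820 ≈ 0.22; interference = 1 − 0.22 = 0.78.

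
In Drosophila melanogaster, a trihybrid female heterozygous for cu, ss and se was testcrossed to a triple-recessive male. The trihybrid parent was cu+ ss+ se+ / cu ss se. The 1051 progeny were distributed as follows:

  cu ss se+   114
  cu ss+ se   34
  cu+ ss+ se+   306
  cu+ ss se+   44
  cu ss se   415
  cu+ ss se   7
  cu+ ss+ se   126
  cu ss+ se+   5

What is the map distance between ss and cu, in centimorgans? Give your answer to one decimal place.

8.6 centimorgans

The two rarest classes, cu ss+ se+ and cu+ ss se, are the double crossovers. Comparing them with the parentals, only the cu allele has switched, so cu is the middle locus and the order is ss – cu – se.
Crossovers in the ss–cu interval produce the single-crossover classes cu+ ss se+ and cu ss+ se (44 + 34 = 78) plus the double crossovers (12).
RF(ss–cu) = (78 + 12) / 1051 = 90/1051 = 0.0856 → 8.6 centimorgans.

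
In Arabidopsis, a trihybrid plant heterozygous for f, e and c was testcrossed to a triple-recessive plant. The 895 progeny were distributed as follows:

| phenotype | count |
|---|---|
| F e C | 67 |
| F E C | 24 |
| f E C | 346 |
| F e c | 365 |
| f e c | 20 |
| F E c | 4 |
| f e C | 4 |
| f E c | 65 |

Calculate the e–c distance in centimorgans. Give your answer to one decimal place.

15.6 centimorgans

The two most frequent reciprocal classes, F e c and f E C, are the parental types, so the F1 was F e c / f E C.
The two rarest classes, F E c and f e C, are the double crossovers. Comparing them with the parentals, only the e allele has switched, so e is the middle locus and the order is f – e – c.
Crossovers in the e–c interval produce the single-crossover classes F e C and f E c (67 + 65 = 132) plus the double crossovers (8).
RF(e–c) = (132 + 8) / 895 = 140/895 = 0.1564 → 15.6 centimorgans.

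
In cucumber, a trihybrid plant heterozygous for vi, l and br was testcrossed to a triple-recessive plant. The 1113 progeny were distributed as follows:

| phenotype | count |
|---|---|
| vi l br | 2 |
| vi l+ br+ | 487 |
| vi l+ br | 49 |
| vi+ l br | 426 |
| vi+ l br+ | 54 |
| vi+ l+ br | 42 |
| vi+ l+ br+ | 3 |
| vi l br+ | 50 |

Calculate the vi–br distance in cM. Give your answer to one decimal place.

The two most frequent reciprocal classes, vi l+ br+ and vi+ l br, are the parental types, so the F1 was vi l+ br+ / vi+ l br.
The two rarest classes, vi+ l+ br+ and vi l br, are the double crossovers. Comparing them with the parentals, only the vi allele has switched, so vi is the middle locus and the order is br – vi – l.
Crossovers in the br–vi interval produce the single-crossover classes vi l+ br and vi+ l br+ (49 + 54 = 103) plus the double crossovers (5).
RF(br–vi) = (103 + 5) / 1113 = 108/1113 = 0.0970 → 9.7 cM.

9.7 cM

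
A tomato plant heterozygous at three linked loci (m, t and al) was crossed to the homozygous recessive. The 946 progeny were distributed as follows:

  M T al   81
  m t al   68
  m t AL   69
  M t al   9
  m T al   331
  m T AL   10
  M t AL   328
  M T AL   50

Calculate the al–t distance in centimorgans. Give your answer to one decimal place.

The two most frequent reciprocal classes, M t AL and m T al, are the parental types, so the F1 was M t AL / m T al.
The two rarest classes, M t al and m T AL, are the double crossovers. Comparing them with the parentals, only the al allele has switched, so al is the middle locus and the order is m – al – t.
Crossovers in the al–t interval produce the single-crossover classes M T AL and m t al (50 + 68 = 118) plus the double crossovers (19).
RF(al–t) = (118 + 19) / 946 = 137/946 = 0.1448 → 14.5 centimorgans.

14.5 centimorgans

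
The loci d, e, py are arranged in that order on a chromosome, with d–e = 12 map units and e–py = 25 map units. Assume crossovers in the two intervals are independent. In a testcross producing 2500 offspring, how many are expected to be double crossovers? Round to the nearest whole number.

Map distances give recombination frequencies of 0.120 and 0.250 for the two intervals.
With no interference, expected double-crossover frequency = 0.120 × 0.250 = 0.03000.
Expected number = 0.03000 × 2500 = 75.00 ≈ 75.

75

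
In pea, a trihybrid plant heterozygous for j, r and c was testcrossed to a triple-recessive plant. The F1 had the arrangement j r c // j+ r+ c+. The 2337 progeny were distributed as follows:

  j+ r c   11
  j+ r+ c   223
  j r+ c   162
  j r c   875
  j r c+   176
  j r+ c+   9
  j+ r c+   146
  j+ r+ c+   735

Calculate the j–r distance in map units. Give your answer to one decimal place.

14.0 map units

The two rarest classes, j+ r c and j r+ c+, are the double crossovers. Comparing them with the parentals, only the j allele has switched, so j is the middle locus and the order is r – j – c.
Crossovers in the r–j interval produce the single-crossover classes j r+ c and j+ r c+ (162 + 146 = 308) plus the double crossovers (20).
RF(r–j) = (308 + 20) / 2337 = 328/2337 = 0.1404 → 14.0 map units.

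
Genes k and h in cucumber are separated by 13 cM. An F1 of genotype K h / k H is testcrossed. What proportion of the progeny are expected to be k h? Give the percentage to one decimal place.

A map distance of 13 cM corresponds to a recombination frequency of 0.130.
The F1 is K h / k H, so k h is a recombinant gamete class with expected frequency r/2 = 0.130/2 = 0.0650.
That is 0.0650 = 6.5% of the progeny.

6.5%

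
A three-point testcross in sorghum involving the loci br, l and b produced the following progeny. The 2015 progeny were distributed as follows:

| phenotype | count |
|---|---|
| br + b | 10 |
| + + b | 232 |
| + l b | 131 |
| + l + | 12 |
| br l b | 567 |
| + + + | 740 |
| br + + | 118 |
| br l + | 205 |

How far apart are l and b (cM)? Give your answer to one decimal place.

22.8 cM

The two most frequent reciprocal classes, + + + and br l b, are the parental types, so the F1 was + + + / br l b.
The two rarest classes, + l + and br + b, are the double crossovers. Comparing them with the parentals, only the l allele has switched, so l is the middle locus and the order is br – l – b.
Crossovers in the l–b interval produce the single-crossover classes + + b and br l + (232 + 205 = 437) plus the double crossovers (22).
RF(l–b) = (437 + 22) / 2015 = 459/2015 = 0.2278 → 22.8 cM.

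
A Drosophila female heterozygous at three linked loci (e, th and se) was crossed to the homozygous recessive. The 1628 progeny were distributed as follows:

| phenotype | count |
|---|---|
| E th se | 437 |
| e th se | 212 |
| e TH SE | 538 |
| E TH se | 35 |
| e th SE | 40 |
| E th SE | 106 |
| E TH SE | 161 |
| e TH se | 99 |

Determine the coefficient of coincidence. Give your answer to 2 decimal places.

0.97

The two most frequent reciprocal classes, e TH SE and E th se, are the parental types, so the F1 was e TH SE / E th se.
The two rarest classes, e th SE and E TH se, are the double crossovers. Comparing them with the parentals, only the th allele has switched, so th is the middle locus and the order is e – th – se.
e–th: (373 + 75)/1628 = 0.2752; th–se: (205 + 75)/1628 = 0.1720.
Expected DCO frequency = 0.2752 × 0.1720 ≈ 0.04733; observed = 75/1628 ≈ 0.04607.
Coefficient of coincidence = 0.04607/0.04733 ≈ 0.97.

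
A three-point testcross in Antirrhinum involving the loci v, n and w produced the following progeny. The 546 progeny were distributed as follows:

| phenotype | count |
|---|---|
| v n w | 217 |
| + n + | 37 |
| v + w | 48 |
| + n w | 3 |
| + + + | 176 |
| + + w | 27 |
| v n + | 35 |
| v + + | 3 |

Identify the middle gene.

The two most frequent reciprocal classes, + + + and v n w, are the parental types, so the F1 was + + + / v n w.
The two rarest classes, v + + and + n w, are the double crossovers. Comparing them with the parentals, only the v allele has switched, so v is the middle locus and the order is n – v – w.

v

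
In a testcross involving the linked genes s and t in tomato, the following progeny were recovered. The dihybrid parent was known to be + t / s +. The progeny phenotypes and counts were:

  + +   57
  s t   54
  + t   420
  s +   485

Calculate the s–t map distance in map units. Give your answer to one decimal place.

The recombinant classes are + + and s t: 57 + 54 = 111.
Recombination frequency = 111/1016 = 0.1093 ≈ 10.9%, i.e. 10.9 map units.

10.9 map units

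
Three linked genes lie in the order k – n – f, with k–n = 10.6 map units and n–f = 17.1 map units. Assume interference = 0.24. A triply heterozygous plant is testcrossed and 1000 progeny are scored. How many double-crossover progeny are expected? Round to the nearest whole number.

14

Map distances give recombination frequencies of 0.106 and 0.171 for the two intervals.
With interference 0.24 (so coincidence = 0.76), expected double-crossover frequency = 0.106 × 0.171 × 0.76 = 0.01378.
Expected number = 0.01378 × 1000 = 13.78 ≈ 14.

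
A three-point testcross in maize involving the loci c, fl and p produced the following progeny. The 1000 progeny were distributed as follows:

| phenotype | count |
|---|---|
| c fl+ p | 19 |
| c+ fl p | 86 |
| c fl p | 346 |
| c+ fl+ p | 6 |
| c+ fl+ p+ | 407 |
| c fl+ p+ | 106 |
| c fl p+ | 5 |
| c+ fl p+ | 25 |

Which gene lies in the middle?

The two most frequent reciprocal classes, c fl p and c+ fl+ p+, are the parental types, so the F1 was c fl p / c+ fl+ p+.
The two rarest classes, c fl p+ and c+ fl+ p, are the double crossovers. Comparing them with the parentals, only the p allele has switched, so p is the middle locus and the order is fl – p – c.

p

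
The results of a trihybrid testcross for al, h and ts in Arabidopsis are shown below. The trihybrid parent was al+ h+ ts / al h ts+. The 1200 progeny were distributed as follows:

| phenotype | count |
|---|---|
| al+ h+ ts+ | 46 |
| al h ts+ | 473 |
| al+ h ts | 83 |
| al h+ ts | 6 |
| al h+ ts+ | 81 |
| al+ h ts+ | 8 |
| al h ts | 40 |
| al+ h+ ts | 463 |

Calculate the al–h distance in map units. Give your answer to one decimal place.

14.8 map units

The two rarest classes, al h+ ts and al+ h ts+, are the double crossovers. Comparing them with the parentals, only the al allele has switched, so al is the middle locus and the order is h – al – ts.
Crossovers in the h–al interval produce the single-crossover classes al+ h ts and al h+ ts+ (83 + 81 = 164) plus the double crossovers (14).
RF(h–al) = (164 + 14) / 1200 = 178/1200 = 0.1483 → 14.8 map units.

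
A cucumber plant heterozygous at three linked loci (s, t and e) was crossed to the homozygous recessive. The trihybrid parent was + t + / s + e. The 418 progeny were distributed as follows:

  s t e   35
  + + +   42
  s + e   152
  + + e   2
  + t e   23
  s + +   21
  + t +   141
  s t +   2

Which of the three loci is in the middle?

s

The two rarest classes, s t + and + + e, are the double crossovers. Comparing them with the parentals, only the s allele has switched, so s is the middle locus and the order is t – s – e.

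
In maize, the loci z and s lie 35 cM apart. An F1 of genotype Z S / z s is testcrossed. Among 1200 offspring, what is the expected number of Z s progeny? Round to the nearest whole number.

A map distance of 35 cM corresponds to a recombination frequency of 0.350.
The F1 is Z S / z s, so Z s is a recombinant gamete class with expected frequency r/2 = 0.350/2 = 0.1750.
Expected number = 0.1750 × 1200 = 210.00 ≈ 210.

210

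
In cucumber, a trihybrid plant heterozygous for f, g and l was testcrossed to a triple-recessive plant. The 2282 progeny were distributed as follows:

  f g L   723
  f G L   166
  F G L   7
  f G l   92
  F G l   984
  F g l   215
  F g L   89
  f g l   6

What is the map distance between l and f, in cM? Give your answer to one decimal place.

The two most frequent reciprocal classes, F G l and f g L, are the parental types, so the F1 was F G l / f g L.
The two rarest classes, F G L and f g l, are the double crossovers. Comparing them with the parentals, only the l allele has switched, so l is the middle locus and the order is f – l – g.
Crossovers in the f–l interval produce the single-crossover classes f G l and F g L (92 + 89 = 181) plus the double crossovers (13).
RF(f–l) = (181 + 13) / 2282 = 194/2282 = 0.0850 → 8.5 cM.

8.5 cM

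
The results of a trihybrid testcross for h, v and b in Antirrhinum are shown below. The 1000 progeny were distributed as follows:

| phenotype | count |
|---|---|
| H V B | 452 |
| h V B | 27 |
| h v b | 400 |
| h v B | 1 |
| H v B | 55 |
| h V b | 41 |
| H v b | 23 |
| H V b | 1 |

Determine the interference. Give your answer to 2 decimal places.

0.61

The two most frequent reciprocal classes, h v b and H V B, are the parental types, so the F1 was h v b / H V B.
The two rarest classes, h v B and H V b, are the double crossovers. Comparing them with the parentals, only the b allele has switched, so b is the middle locus and the order is v – b – h.
v–b: (96 + 2)/1000 = 0.0980; b–h: (50 + 2)/1000 = 0.0520.
Expected DCO frequency = 0.0980 × 0.0520 ≈ 0.00510; observed = 2/1000 ≈ 0.00200.
Coefficient of coincidence = 0.00200/0.00510 ≈ 0.39; interference = 1 − 0.39 = 0.61.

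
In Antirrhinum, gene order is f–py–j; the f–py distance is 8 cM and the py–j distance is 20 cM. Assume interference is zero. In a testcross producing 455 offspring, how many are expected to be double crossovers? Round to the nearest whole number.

7

Map distances give recombination frequencies of 0.080 and 0.200 for the two intervals.
With no interference, expected double-crossover frequency = 0.080 × 0.200 = 0.01600.
Expected number = 0.01600 × 455 = 7.28 ≈ 7.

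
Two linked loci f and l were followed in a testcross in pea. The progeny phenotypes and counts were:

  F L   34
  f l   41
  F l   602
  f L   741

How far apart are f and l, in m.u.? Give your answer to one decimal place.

5.3 m.u.

The two most frequent classes, F l (602) and f L (741), are the parental types, so the F1 was F l / f L.
The recombinant classes are F L and f l: 34 + 41 = 75.
Recombination frequency = 75/1418 = 0.0529 ≈ 5.3%, i.e. 5.3 m.u.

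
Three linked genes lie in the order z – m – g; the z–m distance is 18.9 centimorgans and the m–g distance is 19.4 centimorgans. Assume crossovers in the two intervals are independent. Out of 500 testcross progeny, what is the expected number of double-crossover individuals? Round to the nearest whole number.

18

Map distances give recombination frequencies of 0.189 and 0.194 for the two intervals.
With no interference, expected double-crossover frequency = 0.189 × 0.194 = 0.03667.
Expected number = 0.03667 × 500 = 18.33 ≈ 18.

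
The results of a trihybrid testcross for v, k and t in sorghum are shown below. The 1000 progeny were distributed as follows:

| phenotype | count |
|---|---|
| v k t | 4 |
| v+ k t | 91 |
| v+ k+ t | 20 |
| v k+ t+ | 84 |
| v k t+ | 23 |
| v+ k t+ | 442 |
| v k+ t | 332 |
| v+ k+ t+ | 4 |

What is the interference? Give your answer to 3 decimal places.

0.143

The two most frequent reciprocal classes, v k+ t and v+ k t+, are the parental types, so the F1 was v k+ t / v+ k t+.
The two rarest classes, v k t and v+ k+ t+, are the double crossovers. Comparing them with the parentals, only the k allele has switched, so k is the middle locus and the order is t – k – v.
t–k: (175 + 8)/1000 = 0.1830; k–v: (43 + 8)/1000 = 0.0510.
Expected DCO frequency = 0.1830 × 0.0510 ≈ 0.00933; observed = 8/1000 ≈ 0.00800.
Coefficient of coincidence = 0.00800/0.00933 ≈ 0.857; interference = 1 − 0.857 = 0.143.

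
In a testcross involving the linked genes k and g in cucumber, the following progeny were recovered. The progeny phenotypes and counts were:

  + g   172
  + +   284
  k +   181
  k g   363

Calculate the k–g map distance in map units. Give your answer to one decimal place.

35.3 map units

The two most frequent classes, + + (284) and k g (363), are the parental types, so the F1 was + + / k g.
The recombinant classes are + g and k +: 172 + 181 = 353.
Recombination frequency = 353/1000 = 0.3530 ≈ 35.3%, i.e. 35.3 map units.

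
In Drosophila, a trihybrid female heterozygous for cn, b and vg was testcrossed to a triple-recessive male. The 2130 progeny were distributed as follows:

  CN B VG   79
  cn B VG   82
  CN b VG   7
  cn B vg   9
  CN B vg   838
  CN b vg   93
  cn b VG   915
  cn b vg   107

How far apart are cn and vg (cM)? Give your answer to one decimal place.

The two most frequent reciprocal classes, cn b VG and CN B vg, are the parental types, so the F1 was cn b VG / CN B vg.
The two rarest classes, CN b VG and cn B vg, are the double crossovers. Comparing them with the parentals, only the cn allele has switched, so cn is the middle locus and the order is b – cn – vg.
Crossovers in the cn–vg interval produce the single-crossover classes cn b vg and CN B VG (107 + 79 = 186) plus the double crossovers (16).
RF(cn–vg) = (186 + 16) / 2130 = 202/2130 = 0.0948 → 9.5 cM.

9.5 cM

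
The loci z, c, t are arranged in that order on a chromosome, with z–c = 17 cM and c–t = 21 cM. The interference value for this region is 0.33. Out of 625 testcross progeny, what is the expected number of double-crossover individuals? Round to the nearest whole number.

15

Map distances give recombination frequencies of 0.170 and 0.210 for the two intervals.
With interference 0.33 (so coincidence = 0.67), expected double-crossover frequency = 0.170 × 0.210 × 0.67 = 0.02392.
Expected number = 0.02392 × 625 = 14.95 ≈ 15.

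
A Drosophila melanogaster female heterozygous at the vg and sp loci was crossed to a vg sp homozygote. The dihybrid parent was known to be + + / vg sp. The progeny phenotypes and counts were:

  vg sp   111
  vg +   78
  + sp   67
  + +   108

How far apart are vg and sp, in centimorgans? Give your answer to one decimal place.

The recombinant classes are + sp and vg +: 67 + 78 = 145.
Recombination frequency = 145/364 = 0.3984 ≈ 39.8%, i.e. 39.8 centimorgans.

39.8 centimorgans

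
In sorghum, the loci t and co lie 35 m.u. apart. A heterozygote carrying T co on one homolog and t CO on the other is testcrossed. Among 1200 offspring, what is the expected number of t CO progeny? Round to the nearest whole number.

390

A map distance of 35 m.u. corresponds to a recombination frequency of 0.350.
The F1 is T co / t CO, so t CO is a parental gamete class with expected frequency (1 − r)/2 = 0.650/2 = 0.3250.
Expected number = 0.3250 × 1200 = 390.00 ≈ 390.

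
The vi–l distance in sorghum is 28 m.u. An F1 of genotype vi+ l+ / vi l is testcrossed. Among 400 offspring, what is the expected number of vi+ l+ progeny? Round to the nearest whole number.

A map distance of 28 m.u. corresponds to a recombination frequency of 0.280.
The F1 is vi+ l+ / vi l, so vi+ l+ is a parental gamete class with expected frequency (1 − r)/2 = 0.720/2 = 0.3600.
Expected number = 0.3600 × 400 = 144.00 ≈ 144.

144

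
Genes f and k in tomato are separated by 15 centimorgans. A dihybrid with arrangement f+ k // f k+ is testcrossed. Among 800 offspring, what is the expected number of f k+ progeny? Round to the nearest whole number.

340

A map distance of 15 centimorgans corresponds to a recombination frequency of 0.150.
The F1 is f+ k / f k+, so f k+ is a parental gamete class with expected frequency (1 − r)/2 = 0.850/2 = 0.4250.
Expected number = 0.4250 × 800 = 340.00 ≈ 340.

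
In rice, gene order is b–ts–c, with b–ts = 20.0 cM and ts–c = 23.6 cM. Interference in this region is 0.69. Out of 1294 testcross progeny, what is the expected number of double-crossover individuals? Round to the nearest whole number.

Map distances give recombination frequencies of 0.200 and 0.236 for the two intervals.
With interference 0.69 (so coincidence = 0.31), expected double-crossover frequency = 0.200 × 0.236 × 0.31 = 0.01463.
Expected number = 0.01463 × 1294 = 18.93 ≈ 19.

19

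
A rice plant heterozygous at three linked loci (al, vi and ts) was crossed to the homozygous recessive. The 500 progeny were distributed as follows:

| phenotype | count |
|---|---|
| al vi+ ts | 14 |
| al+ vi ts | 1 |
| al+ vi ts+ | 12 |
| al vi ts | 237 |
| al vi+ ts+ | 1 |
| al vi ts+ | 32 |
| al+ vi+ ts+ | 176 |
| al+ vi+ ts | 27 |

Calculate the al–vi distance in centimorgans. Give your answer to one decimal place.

The two most frequent reciprocal classes, al+ vi+ ts+ and al vi ts, are the parental types, so the F1 was al+ vi+ ts+ / al vi ts.
The two rarest classes, al vi+ ts+ and al+ vi ts, are the double crossovers. Comparing them with the parentals, only the al allele has switched, so al is the middle locus and the order is ts – al – vi.
Crossovers in the al–vi interval produce the single-crossover classes al+ vi ts+ and al vi+ ts (12 + 14 = 26) plus the double crossovers (2).
RF(al–vi) = (26 + 2) / 500 = 28/500 = 0.0560 → 5.6 centimorgans.

5.6 centimorgans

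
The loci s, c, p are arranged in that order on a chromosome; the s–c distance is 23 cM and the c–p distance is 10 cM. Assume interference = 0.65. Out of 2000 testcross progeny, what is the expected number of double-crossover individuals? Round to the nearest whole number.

16

Map distances give recombination frequencies of 0.230 and 0.100 for the two intervals.
With interference 0.65 (so coincidence = 0.35), expected double-crossover frequency = 0.230 × 0.100 × 0.35 = 0.00805.
Expected number = 0.00805 × 2000 = 16.10 ≈ 16.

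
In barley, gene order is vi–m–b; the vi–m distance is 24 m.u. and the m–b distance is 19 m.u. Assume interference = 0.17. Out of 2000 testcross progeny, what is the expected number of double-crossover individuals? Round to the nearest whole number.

76

Map distances give recombination frequencies of 0.240 and 0.190 for the two intervals.
With interference 0.17 (so coincidence = 0.83), expected double-crossover frequency = 0.240 × 0.190 × 0.83 = 0.03785.
Expected number = 0.03785 × 2000 = 75.70 ≈ 76.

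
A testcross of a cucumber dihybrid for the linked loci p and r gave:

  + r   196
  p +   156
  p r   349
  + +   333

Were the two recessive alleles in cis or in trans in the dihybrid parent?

The two most frequent classes are + + (333) and p r (349); these are the parental (non-recombinant) types.
So the F1 carried + + on one chromosome and p r on the other — the recessive alleles are on the same chromosome (cis / coupling).

cis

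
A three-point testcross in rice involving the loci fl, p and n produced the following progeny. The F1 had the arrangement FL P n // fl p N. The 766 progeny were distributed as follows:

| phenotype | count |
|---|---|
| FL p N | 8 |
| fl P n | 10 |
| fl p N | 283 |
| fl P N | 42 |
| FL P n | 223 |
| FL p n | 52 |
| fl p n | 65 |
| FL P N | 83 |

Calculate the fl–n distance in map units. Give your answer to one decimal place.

The two rarest classes, fl P n and FL p N, are the double crossovers. Comparing them with the parentals, only the fl allele has switched, so fl is the middle locus and the order is n – fl – p.
Crossovers in the n–fl interval produce the single-crossover classes FL P N and fl p n (83 + 65 = 148) plus the double crossovers (18).
RF(n–fl) = (148 + 18) / 766 = 166/766 = 0.2167 → 21.7 map units.

21.7 map units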